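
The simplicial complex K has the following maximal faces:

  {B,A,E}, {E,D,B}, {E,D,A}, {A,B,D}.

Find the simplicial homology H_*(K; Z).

Order the vertices as A < B < D < E. Listing each simplex with vertices in this order, K has dimension 2 with simplices:

  0-simplices (4): A, B, D, E
  1-simplices (6): AB, AD, AE, BD, BE, DE
  2-simplices (4): ABD, ABE, ADE, BDE

Hence C_0 ≅ Z^4, C_1 ≅ Z^6, C_2 ≅ Z^4.

∂_1: C_1 → C_0 maps an edge to its endpoints' difference, ∂[p,q] = q − p. For instance
  ∂AE = E − A.
This gives a 4×6 integer matrix of rank 3; reducing to Smith normal form yields diagonal entries (1,1,1).

∂_2: C_2 → C_1 sends each 2-simplex [p,q,r] to [q,r] − [p,r] + [p,q]. For instance
  ∂ADE = DE − AE + AD,
  ∂ABE = BE − AE + AB.
This gives a 6×4 integer matrix of rank 3; reducing to Smith normal form yields diagonal entries (1,1,1).

Reading off H_k = ker ∂_k / im ∂_{k+1}:

  H_0: rank C_0 − rank ∂_1 = 4 − 3 = 1, and the invariant factors of ∂_1 are all 1, so H_0 = Z.
  H_1: rank ker ∂_1 − rank ∂_2 = (6 − 3) − 3 = 0, and the invariant factors of ∂_2 are all 1, so H_1 = 0.
  H_2: rank ker ∂_2 − rank ∂_3 = (4 − 3) − 0 = 1, and there is no ∂_3, so H_2 = Z.

(K is a triangulation of the 2-sphere S^2.)

H_0 = Z,  H_1 = 0,  H_2 = Z.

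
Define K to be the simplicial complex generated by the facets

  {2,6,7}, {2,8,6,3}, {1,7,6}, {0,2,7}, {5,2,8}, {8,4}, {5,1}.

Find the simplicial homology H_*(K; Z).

Order the vertices as 0 < 1 < 2 < 3 < 4 < 5 < 6 < 7 < 8. Listing each simplex with vertices in this order, K has dimension 3 with simplices:

  0-simplices (9): [0], [1], [2], [3], [4], [5], [6], [7], [8]
  1-simplices (16): [0,2], [0,7], [1,5], [1,6], [1,7], [2,3], [2,5], [2,6], [2,7], [2,8], [3,6], [3,8], [4,8], [5,8], [6,7], [6,8]
  2-simplices (8): [0,2,7], [1,6,7], [2,3,6], [2,3,8], [2,5,8], [2,6,7], [2,6,8], [3,6,8]
  3-simplices (1): [2,3,6,8]

so the chain groups are C_0 ≅ Z^9, C_1 ≅ Z^16, C_2 ≅ Z^8, C_3 ≅ Z^1.

∂_1: C_1 → C_0 maps an edge to its endpoints' difference, ∂[p,q] = q − p. For instance
  ∂[5,8] = [8] − [5].
The 9×16 boundary matrix has rank 8 and Smith normal form diag(1,1,1,1,1,1,1,1).

Boundary ∂_2: C_2 → C_1 sends each 2-simplex [p,q,r] to [q,r] − [p,r] + [p,q]. For instance
  ∂[3,6,8] = [6,8] − [3,8] + [3,6],
  ∂[2,3,6] = [3,6] − [2,6] + [2,3].
This gives a 16×8 integer matrix of rank 7; reducing to Smith normal form yields diagonal entries (1,1,1,1,1,1,1).

Boundary ∂_3: C_3 → C_2 sends each 3-simplex σ to the alternating sum Σ_i (−1)^i (σ with its i-th vertex removed). For instance
  ∂[2,3,6,8] = [3,6,8] − [2,6,8] + [2,3,8] − [2,3,6].
The resulting 8×1 matrix has rank 1, and its Smith normal form has invariant factors (1).

From H_k ≅ ker(∂_k) / im(∂_{k+1}) we obtain:

  H_0: rank C_0 − rank ∂_1 = 9 − 8 = 1, and the invariant factors of ∂_1 are all 1, so H_0 ≅ Z.
  H_1: rank ker ∂_1 − rank ∂_2 = (16 − 8) − 7 = 1, and the invariant factors of ∂_2 are all 1, so H_1 ≅ Z.
  H_2: rank ker ∂_2 − rank ∂_3 = (8 − 7) − 1 = 0, and the invariant factors of ∂_3 are all 1, so H_2 ≅ 0.
  H_3: rank ker ∂_3 − rank ∂_4 = (1 − 1) − 0 = 0, and there is no ∂_4, so H_3 ≅ 0.

H_0 ≅ Z,  H_1 ≅ Z,  H_2 = 0,  H_3 = 0.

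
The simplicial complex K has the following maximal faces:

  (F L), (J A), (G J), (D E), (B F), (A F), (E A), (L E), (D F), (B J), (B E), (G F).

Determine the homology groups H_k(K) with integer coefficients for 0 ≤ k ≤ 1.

Fix the vertex order A < B < D < E < F < G < J < L and write every simplex with vertices in increasing order. Then dim K = 1 and the simplices of K are:

  0-simplices (8): A, B, D, E, F, G, J, L
  1-simplices (12): AE, AF, AJ, BE, BF, BJ, DE, DF, EL, FG, FL, GJ

so the chain groups are C_0 ≅ Z^8, C_1 ≅ Z^12.

The boundary map ∂_1: C_1 → C_0 maps an edge to its endpoints' difference, ∂[p,q] = q − p. For instance
  ∂AE = E − A.
As a 8×12 matrix over Z this has rank 7, with invariant factors (1,1,1,1,1,1,1).

Reading off H_k = ker ∂_k / im ∂_{k+1}:

  H_0: rank C_0 − rank ∂_1 = 8 − 7 = 1, and the invariant factors of ∂_1 are all 1, so H_0 = Z.
  H_1: rank ker ∂_1 − rank ∂_2 = (12 − 7) − 0 = 5, and there is no ∂_2, so H_1 = Z^5.

H_0 = Z,  H_1 = Z^5.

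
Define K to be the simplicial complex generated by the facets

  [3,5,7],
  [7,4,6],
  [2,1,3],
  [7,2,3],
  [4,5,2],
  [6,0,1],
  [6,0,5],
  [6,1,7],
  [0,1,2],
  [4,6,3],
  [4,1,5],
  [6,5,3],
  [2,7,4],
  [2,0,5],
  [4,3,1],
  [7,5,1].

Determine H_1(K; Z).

We work with the vertex ordering 0 < 1 < 2 < 3 < 4 < 5 < 6 < 7. The simplices of K, each written with vertices in increasing order, are:

  0-simplices (8): [0], [1], [2], [3], [4], [5], [6], [7]
  1-simplices (24): (24 of them)
  2-simplices (16): [0,1,2], [0,1,6], [0,2,5], [0,5,6], [1,2,3], [1,3,4], [1,4,5], [1,5,7], [1,6,7], [2,3,7], [2,4,5], [2,4,7], [3,4,6], [3,5,6], [3,5,7], [4,6,7]

so the chain groups are C_0 ≅ Z^8, C_1 ≅ Z^24, C_2 ≅ Z^16.

∂_1: C_1 → C_0 is given by ∂[p,q] = [q] − [p].
As a 8×24 matrix over Z this has rank 7, with invariant factors (1,1,1,1,1,1,1).

The boundary map ∂_2: C_2 → C_1 acts by ∂[p,q,r] = [q,r] − [p,r] + [p,q]. For instance
  ∂[1,3,4] = [3,4] − [1,4] + [1,3],
  ∂[3,4,6] = [4,6] − [3,6] + [3,4].
The resulting 24×16 matrix has rank 15, and its Smith normal form has invariant factors (1,1,1,1,1,1,1,1,1,1,1,1,1,1,1).

From H_k ≅ ker(∂_k) / im(∂_{k+1}) we obtain:

  H_1: rank ker ∂_1 − rank ∂_2 = (24 − 7) − 15 = 2, and the invariant factors of ∂_2 are all 1, so H_1 ≅ Z^2.

(K is a triangulation of the torus T^2.)

H_1 = Z^2.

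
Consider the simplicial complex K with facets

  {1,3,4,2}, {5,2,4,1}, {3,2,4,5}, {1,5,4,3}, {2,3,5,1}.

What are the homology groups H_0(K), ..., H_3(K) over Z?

H_0 = Z,  H_1 = 0,  H_2 = 0,  H_3 = Z.

Take the total order 1 < 2 < 3 < 4 < 5 on the vertex set. Then K (dimension 3) consists of the simplices:

  0-simplices (5): [1], [2], [3], [4], [5]
  1-simplices (10): [1,2], [1,3], [1,4], [1,5], [2,3], [2,4], [2,5], [3,4], [3,5], [4,5]
  2-simplices (10): [1,2,3], [1,2,4], [1,2,5], [1,3,4], [1,3,5], [1,4,5], [2,3,4], [2,3,5], [2,4,5], [3,4,5]
  3-simplices (5): [1,2,3,4], [1,2,3,5], [1,2,4,5], [1,3,4,5], [2,3,4,5]

so the chain groups are C_0 ≅ Z^5, C_1 ≅ Z^10, C_2 ≅ Z^10, C_3 ≅ Z^5.

Boundary ∂_1: C_1 → C_0 maps an edge to its endpoints' difference, ∂[p,q] = q − p. For instance
  ∂[2,5] = [5] − [2].
This gives a 5×10 integer matrix of rank 4; reducing to Smith normal form yields diagonal entries (1,1,1,1).

The boundary map ∂_2: C_2 → C_1 acts by ∂[p,q,r] = [q,r] − [p,r] + [p,q]. For instance
  ∂[3,4,5] = [4,5] − [3,5] + [3,4],
  ∂[2,4,5] = [4,5] − [2,5] + [2,4].
As a 10×10 matrix over Z this has rank 6, with invariant factors (1,1,1,1,1,1).

The boundary map ∂_3: C_3 → C_2 sends each 3-simplex σ to the alternating sum Σ_i (−1)^i (σ with its i-th vertex removed). For instance
  ∂[1,2,3,4] = [2,3,4] − [1,3,4] + [1,2,4] − [1,2,3],
  ∂[1,3,4,5] = [3,4,5] − [1,4,5] + [1,3,5] − [1,3,4].
The resulting 10×5 matrix has rank 4, and its Smith normal form has invariant factors (1,1,1,1).

Computing H_k = (kernel of ∂_k) / (image of ∂_{k+1}):

  H_0: rank C_0 − rank ∂_1 = 5 − 4 = 1, and the invariant factors of ∂_1 are all 1, so H_0 ≅ Z.
  H_1: rank ker ∂_1 − rank ∂_2 = (10 − 4) − 6 = 0, and the invariant factors of ∂_2 are all 1, so H_1 ≅ 0.
  H_2: rank ker ∂_2 − rank ∂_3 = (10 − 6) − 4 = 0, and the invariant factors of ∂_3 are all 1, so H_2 ≅ 0.
  H_3: rank ker ∂_3 − rank ∂_4 = (5 − 4) − 0 = 1, and there is no ∂_4, so H_3 ≅ Z.

(K is a triangulation of the 3-sphere S^3.)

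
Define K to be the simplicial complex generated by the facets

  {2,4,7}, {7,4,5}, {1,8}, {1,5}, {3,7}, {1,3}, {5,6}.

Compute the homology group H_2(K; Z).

H_2 ≅ 0.

Take the total order 1 < 2 < 3 < 4 < 5 < 6 < 7 < 8 on the vertex set. Then K (dimension 2) consists of the simplices:

  0-simplices (8): [1], [2], [3], [4], [5], [6], [7], [8]
  1-simplices (10): [1,3], [1,5], [1,8], [2,4], [2,7], [3,7], [4,5], [4,7], [5,6], [5,7]
  2-simplices (2): [2,4,7], [4,5,7]

giving chain groups C_0 ≅ Z^8, C_1 ≅ Z^10, C_2 ≅ Z^2.

∂_1: C_1 → C_0 maps an edge to its endpoints' difference, ∂[p,q] = q − p.
As a 8×10 matrix over Z this has rank 7, with invariant factors (1,1,1,1,1,1,1).

The boundary map ∂_2: C_2 → C_1 acts by ∂[p,q,r] = [q,r] − [p,r] + [p,q]. For instance
  ∂[2,4,7] = [4,7] − [2,7] + [2,4],
  ∂[4,5,7] = [5,7] − [4,7] + [4,5].
This gives a 10×2 integer matrix of rank 2; reducing to Smith normal form yields diagonal entries (1,1).

Reading off H_k = ker ∂_k / im ∂_{k+1}:

  H_2: rank ker ∂_2 − rank ∂_3 = (2 − 2) − 0 = 0, and there is no ∂_3, so H_2 ≅ 0.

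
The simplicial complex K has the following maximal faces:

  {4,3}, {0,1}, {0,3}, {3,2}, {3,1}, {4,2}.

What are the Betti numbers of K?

Order the vertices as 0 < 1 < 2 < 3 < 4. Listing each simplex with vertices in this order, K has dimension 1 with simplices:

  0-simplices (5): [0], [1], [2], [3], [4]
  1-simplices (6): [0,1], [0,3], [1,3], [2,3], [2,4], [3,4]

so the chain groups are C_0 ≅ Z^5, C_1 ≅ Z^6.

∂_1: C_1 → C_0 maps an edge to its endpoints' difference, ∂[p,q] = q − p. For instance
  ∂[0,1] = [1] − [0].
The 5×6 boundary matrix has rank 4 and Smith normal form diag(1,1,1,1).

Computing H_k = (kernel of ∂_k) / (image of ∂_{k+1}):

  H_0: rank C_0 − rank ∂_1 = 5 − 4 = 1, and the invariant factors of ∂_1 are all 1, so H_0 = Z.
  H_1: rank ker ∂_1 − rank ∂_2 = (6 − 4) − 0 = 2, and there is no ∂_2, so H_1 = Z^2.

As a check, the Euler characteristic is 5 − 6 = -1, which agrees with 1 − 2 = -1.

Hence the Betti numbers are b_0 = 1, b_1 = 2.

b_0 = 1, b_1 = 2.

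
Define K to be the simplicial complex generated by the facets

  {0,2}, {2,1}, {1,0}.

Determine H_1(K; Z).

Fix the vertex order 0 < 1 < 2 and write every simplex with vertices in increasing order. Then dim K = 1 and the simplices of K are:

  0-simplices (3): [0], [1], [2]
  1-simplices (3): [0,1], [0,2], [1,2]

Hence C_0 ≅ Z^3, C_1 ≅ Z^3.

Boundary ∂_1: C_1 → C_0 sends each edge [p,q] (with p < q) to q − p.
The resulting 3×3 matrix has rank 2, and its Smith normal form has invariant factors (1,1).

Reading off H_k = ker ∂_k / im ∂_{k+1}:

  H_1: rank ker ∂_1 − rank ∂_2 = (3 − 2) − 0 = 1, and there is no ∂_2, so H_1 = Z.

H_1 = Z.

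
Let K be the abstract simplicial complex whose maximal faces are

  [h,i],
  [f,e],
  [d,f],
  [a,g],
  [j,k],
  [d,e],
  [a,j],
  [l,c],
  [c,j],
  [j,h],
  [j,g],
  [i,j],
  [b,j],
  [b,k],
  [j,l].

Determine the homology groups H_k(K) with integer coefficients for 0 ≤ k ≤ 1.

We work with the vertex ordering a < b < c < d < e < f < g < h < i < j < k < l. The simplices of K, each written with vertices in increasing order, are:

  0-simplices (12): a, b, c, d, e, f, g, h, i, j, k, l
  1-simplices (15): ag, aj, bj, bk, cj, cl, de, df, ef, gj, hi, hj, ij, jk, jl

giving chain groups C_0 ≅ Z^12, C_1 ≅ Z^15.

∂_1: C_1 → C_0 is given by ∂[p,q] = [q] − [p].
This gives a 12×15 integer matrix of rank 10; reducing to Smith normal form yields diagonal entries (1,1,1,1,1,1,1,1,1,1).

Now H_k = ker ∂_k / im ∂_{k+1}, so:

  H_0: rank C_0 − rank ∂_1 = 12 − 10 = 2, and the invariant factors of ∂_1 are all 1, so H_0 ≅ Z^2.
  H_1: rank ker ∂_1 − rank ∂_2 = (15 − 10) − 0 = 5, and there is no ∂_2, so H_1 ≅ Z^5.

(K is a triangulation of the disjoint union of a wedge of 4 circles and the circle S^1.)

H_0 ≅ Z^2,  H_1 ≅ Z^5.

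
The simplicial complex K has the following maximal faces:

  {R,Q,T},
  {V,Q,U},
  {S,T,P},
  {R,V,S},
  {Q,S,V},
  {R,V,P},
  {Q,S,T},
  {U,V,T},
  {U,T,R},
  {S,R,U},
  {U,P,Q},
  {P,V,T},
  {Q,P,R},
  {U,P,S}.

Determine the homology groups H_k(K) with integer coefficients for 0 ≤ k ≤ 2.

H_0 ≅ Z,  H_1 ≅ Z^2,  H_2 ≅ Z.

We work with the vertex ordering P < Q < R < S < T < U < V. The simplices of K, each written with vertices in increasing order, are:

  0-simplices (7): P, Q, R, S, T, U, V
  1-simplices (21): PQ, PR, PS, PT, PU, PV, QR, QS, QT, QU, QV, RS, RT, RU, RV, ST, SU, SV, TU, TV, UV
  2-simplices (14): PQR, PQU, PRV, PST, PSU, PTV, QRT, QST, QSV, QUV, RSU, RSV, RTU, TUV

giving chain groups C_0 ≅ Z^7, C_1 ≅ Z^21, C_2 ≅ Z^14.

∂_1: C_1 → C_0 sends each edge [p,q] (with p < q) to q − p. For instance
  ∂PQ = Q − P.
The 7×21 boundary matrix has rank 6 and Smith normal form diag(1,1,1,1,1,1).

The boundary map ∂_2: C_2 → C_1 acts by ∂[p,q,r] = [q,r] − [p,r] + [p,q]. For instance
  ∂PTV = TV − PV + PT,
  ∂PQU = QU − PU + PQ.
The resulting 21×14 matrix has rank 13, and its Smith normal form has invariant factors (1,1,1,1,1,1,1,1,1,1,1,1,1).

Reading off H_k = ker ∂_k / im ∂_{k+1}:

  H_0: rank C_0 − rank ∂_1 = 7 − 6 = 1, and the invariant factors of ∂_1 are all 1, so H_0 ≅ Z.
  H_1: rank ker ∂_1 − rank ∂_2 = (21 − 6) − 13 = 2, and the invariant factors of ∂_2 are all 1, so H_1 ≅ Z^2.
  H_2: rank ker ∂_2 − rank ∂_3 = (14 − 13) − 0 = 1, and there is no ∂_3, so H_2 ≅ Z.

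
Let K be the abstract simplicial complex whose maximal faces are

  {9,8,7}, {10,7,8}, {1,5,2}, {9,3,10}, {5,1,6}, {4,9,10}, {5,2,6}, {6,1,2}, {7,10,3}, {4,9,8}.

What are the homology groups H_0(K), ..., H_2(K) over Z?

We work with the vertex ordering 1 < 2 < 3 < 4 < 5 < 6 < 7 < 8 < 9 < 10. The simplices of K, each written with vertices in increasing order, are:

  0-simplices (10): [1], [2], [3], [4], [5], [6], [7], [8], [9], [10]
  1-simplices (18): [1,2], [1,5], [1,6], [2,5], [2,6], [3,7], [3,9], [3,10], [4,8], [4,9], [4,10], [5,6], [7,8], [7,9], [7,10], [8,9], [8,10], [9,10]
  2-simplices (10): [1,2,5], [1,2,6], [1,5,6], [2,5,6], [3,7,10], [3,9,10], [4,8,9], [4,9,10], [7,8,9], [7,8,10]

Hence C_0 ≅ Z^10, C_1 ≅ Z^18, C_2 ≅ Z^10.

Boundary ∂_1: C_1 → C_0 sends each edge [p,q] (with p < q) to q − p.
The 10×18 boundary matrix has rank 8 and Smith normal form diag(1,1,1,1,1,1,1,1).

The boundary map ∂_2: C_2 → C_1 sends each 2-simplex [p,q,r] to [q,r] − [p,r] + [p,q]. For instance
  ∂[2,5,6] = [5,6] − [2,6] + [2,5],
  ∂[7,8,10] = [8,10] − [7,10] + [7,8].
As a 18×10 matrix over Z this has rank 9, with invariant factors (1,1,1,1,1,1,1,1,1).

Reading off H_k = ker ∂_k / im ∂_{k+1}:

  H_0: rank C_0 − rank ∂_1 = 10 − 8 = 2, and the invariant factors of ∂_1 are all 1, so H_0 = Z^2.
  H_1: rank ker ∂_1 − rank ∂_2 = (18 − 8) − 9 = 1, and the invariant factors of ∂_2 are all 1, so H_1 = Z.
  H_2: rank ker ∂_2 − rank ∂_3 = (10 − 9) − 0 = 1, and there is no ∂_3, so H_2 = Z.

As a check, the Euler characteristic is 10 − 18 + 10 = 2, which agrees with 2 − 1 + 1 = 2.

H_0 = Z^2,  H_1 = Z,  H_2 = Z.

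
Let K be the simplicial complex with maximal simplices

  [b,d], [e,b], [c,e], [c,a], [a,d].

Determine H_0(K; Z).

We work with the vertex ordering a < b < c < d < e. The simplices of K, each written with vertices in increasing order, are:

  0-simplices (5): a, b, c, d, e
  1-simplices (5): ac, ad, bd, be, ce

giving chain groups C_0 ≅ Z^5, C_1 ≅ Z^5.

The boundary map ∂_1: C_1 → C_0 is given by ∂[p,q] = [q] − [p]. For instance
  ∂ad = d − a.
The resulting 5×5 matrix has rank 4, and its Smith normal form has invariant factors (1,1,1,1).

Now H_k = ker ∂_k / im ∂_{k+1}, so:

  H_0: rank C_0 − rank ∂_1 = 5 − 4 = 1, and the invariant factors of ∂_1 are all 1, so H_0 ≅ Z.

(K is a triangulation of the circle S^1.)

H_0 = Z.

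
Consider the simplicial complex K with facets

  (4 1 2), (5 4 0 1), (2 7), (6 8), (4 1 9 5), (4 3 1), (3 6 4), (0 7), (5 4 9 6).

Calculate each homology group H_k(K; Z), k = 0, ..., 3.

Order the vertices as 0 < 1 < 2 < 3 < 4 < 5 < 6 < 7 < 8 < 9. Listing each simplex with vertices in this order, K has dimension 3 with simplices:

  0-simplices (10): [0], [1], [2], [3], [4], [5], [6], [7], [8], [9]
  1-simplices (20): [0,1], [0,4], [0,5], [0,7], [1,2], [1,3], [1,4], [1,5], [1,9], [2,4], [2,7], [3,4], [3,6], [4,5], [4,6], [4,9], [5,6], [5,9], [6,8], [6,9]
  2-simplices (13): [0,1,4], [0,1,5], [0,4,5], [1,2,4], [1,3,4], [1,4,5], [1,4,9], [1,5,9], [3,4,6], [4,5,6], [4,5,9], [4,6,9], [5,6,9]
  3-simplices (3): [0,1,4,5], [1,4,5,9], [4,5,6,9]

giving chain groups C_0 ≅ Z^10, C_1 ≅ Z^20, C_2 ≅ Z^13, C_3 ≅ Z^3.

Boundary ∂_1: C_1 → C_0 sends each edge [p,q] (with p < q) to q − p.
The resulting 10×20 matrix has rank 9, and its Smith normal form has invariant factors (1,1,1,1,1,1,1,1,1).

The boundary map ∂_2: C_2 → C_1 acts by ∂[p,q,r] = [q,r] − [p,r] + [p,q]. For instance
  ∂[1,4,9] = [4,9] − [1,9] + [1,4],
  ∂[1,4,5] = [4,5] − [1,5] + [1,4].
The 20×13 boundary matrix has rank 10 and Smith normal form diag(1,1,1,1,1,1,1,1,1,1).

∂_3: C_3 → C_2 sends each 3-simplex σ to the alternating sum Σ_i (−1)^i (σ with its i-th vertex removed). For instance
  ∂[4,5,6,9] = [5,6,9] − [4,6,9] + [4,5,9] − [4,5,6],
  ∂[1,4,5,9] = [4,5,9] − [1,5,9] + [1,4,9] − [1,4,5].
As a 13×3 matrix over Z this has rank 3, with invariant factors (1,1,1).

Reading off H_k = ker ∂_k / im ∂_{k+1}:

  H_0: rank C_0 − rank ∂_1 = 10 − 9 = 1, and the invariant factors of ∂_1 are all 1, so H_0 ≅ Z.
  H_1: rank ker ∂_1 − rank ∂_2 = (20 − 9) − 10 = 1, and the invariant factors of ∂_2 are all 1, so H_1 ≅ Z.
  H_2: rank ker ∂_2 − rank ∂_3 = (13 − 10) − 3 = 0, and the invariant factors of ∂_3 are all 1, so H_2 ≅ 0.
  H_3: rank ker ∂_3 − rank ∂_4 = (3 − 3) − 0 = 0, and there is no ∂_4, so H_3 ≅ 0.

As a check, the Euler characteristic is 10 − 20 + 13 − 3 = 0, which agrees with 1 − 1 + 0 − 0 = 0.

H_0 ≅ Z,  H_1 ≅ Z,  H_2 = 0,  H_3 = 0.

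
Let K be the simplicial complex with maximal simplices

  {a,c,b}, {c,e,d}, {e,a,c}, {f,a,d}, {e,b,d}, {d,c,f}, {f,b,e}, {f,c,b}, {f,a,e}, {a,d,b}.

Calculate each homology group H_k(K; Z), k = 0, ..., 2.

Fix the vertex order a < b < c < d < e < f and write every simplex with vertices in increasing order. Then dim K = 2 and the simplices of K are:

  0-simplices (6): a, b, c, d, e, f
  1-simplices (15): ab, ac, ad, ae, af, bc, bd, be, bf, cd, ce, cf, de, df, ef
  2-simplices (10): abc, abd, ace, adf, aef, bcf, bde, bef, cde, cdf

Hence C_0 ≅ Z^6, C_1 ≅ Z^15, C_2 ≅ Z^10.

Boundary ∂_1: C_1 → C_0 maps an edge to its endpoints' difference, ∂[p,q] = q − p.
This gives a 6×15 integer matrix of rank 5; reducing to Smith normal form yields diagonal entries (1,1,1,1,1).

Boundary ∂_2: C_2 → C_1 sends each 2-simplex [p,q,r] to [q,r] − [p,r] + [p,q]. For instance
  ∂cde = de − ce + cd,
  ∂ace = ce − ae + ac.
The 15×10 boundary matrix has rank 10 and Smith normal form diag(1,1,1,1,1,1,1,1,1,2).

From H_k ≅ ker(∂_k) / im(∂_{k+1}) we obtain:

  H_0: rank C_0 − rank ∂_1 = 6 − 5 = 1, and the invariant factors of ∂_1 are all 1, so H_0 = Z.
  H_1: rank ker ∂_1 − rank ∂_2 = (15 − 5) − 10 = 0, and ∂_2 has invariant factor 2 > 1, so H_1 = Z/2.
  H_2: rank ker ∂_2 − rank ∂_3 = (10 − 10) − 0 = 0, and there is no ∂_3, so H_2 = 0.

As a check, the Euler characteristic is 6 − 15 + 10 = 1, which agrees with 1 − 0 + 0 = 1.
(K is a triangulation of the real projective plane RP^2.)

H_0 ≅ Z,  H_1 ≅ Z/2,  H_2 = 0.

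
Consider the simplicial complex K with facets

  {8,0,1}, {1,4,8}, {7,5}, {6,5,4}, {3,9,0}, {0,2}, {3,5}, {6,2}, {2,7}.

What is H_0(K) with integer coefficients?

Order the vertices as 0 < 1 < 2 < 3 < 4 < 5 < 6 < 7 < 8 < 9. Listing each simplex with vertices in this order, K has dimension 2 with simplices:

  0-simplices (10): [0], [1], [2], [3], [4], [5], [6], [7], [8], [9]
  1-simplices (16): [0,1], [0,2], [0,3], [0,8], [0,9], [1,4], [1,8], [2,6], [2,7], [3,5], [3,9], [4,5], [4,6], [4,8], [5,6], [5,7]
  2-simplices (4): [0,1,8], [0,3,9], [1,4,8], [4,5,6]

so the chain groups are C_0 ≅ Z^10, C_1 ≅ Z^16, C_2 ≅ Z^4.

∂_1: C_1 → C_0 is given by ∂[p,q] = [q] − [p]. For instance
  ∂[3,9] = [9] − [3].
As a 10×16 matrix over Z this has rank 9, with invariant factors (1,1,1,1,1,1,1,1,1).

Boundary ∂_2: C_2 → C_1 sends each 2-simplex [p,q,r] to [q,r] − [p,r] + [p,q]. For instance
  ∂[0,3,9] = [3,9] − [0,9] + [0,3],
  ∂[1,4,8] = [4,8] − [1,8] + [1,4].
As a 16×4 matrix over Z this has rank 4, with invariant factors (1,1,1,1).

From H_k ≅ ker(∂_k) / im(∂_{k+1}) we obtain:

  H_0: rank C_0 − rank ∂_1 = 10 − 9 = 1, and the invariant factors of ∂_1 are all 1, so H_0 ≅ Z.

H_0 ≅ Z.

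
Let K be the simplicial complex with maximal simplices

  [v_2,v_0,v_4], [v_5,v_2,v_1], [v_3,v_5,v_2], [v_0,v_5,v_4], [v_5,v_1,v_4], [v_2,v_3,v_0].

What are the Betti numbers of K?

b_0 = 1, b_1 = 1, b_2 = 0.

Order the vertices as v_0 < v_1 < v_2 < v_3 < v_4 < v_5. Listing each simplex with vertices in this order, K has dimension 2 with simplices:

  0-simplices (6): [v_0], [v_1], [v_2], [v_3], [v_4], [v_5]
  1-simplices (12): [v_0,v_2], [v_0,v_3], [v_0,v_4], [v_0,v_5], [v_1,v_2], [v_1,v_4], [v_1,v_5], [v_2,v_3], [v_2,v_4], [v_2,v_5], [v_3,v_5], [v_4,v_5]
  2-simplices (6): [v_0,v_2,v_3], [v_0,v_2,v_4], [v_0,v_4,v_5], [v_1,v_2,v_5], [v_1,v_4,v_5], [v_2,v_3,v_5]

giving chain groups C_0 ≅ Z^6, C_1 ≅ Z^12, C_2 ≅ Z^6.

∂_1: C_1 → C_0 is given by ∂[p,q] = [q] − [p].
The resulting 6×12 matrix has rank 5, and its Smith normal form has invariant factors (1,1,1,1,1).

∂_2: C_2 → C_1 acts by ∂[p,q,r] = [q,r] − [p,r] + [p,q]. For instance
  ∂[v_1,v_2,v_5] = [v_2,v_5] − [v_1,v_5] + [v_1,v_2],
  ∂[v_0,v_2,v_3] = [v_2,v_3] − [v_0,v_3] + [v_0,v_2].
The 12×6 boundary matrix has rank 6 and Smith normal form diag(1,1,1,1,1,1).

Computing H_k = (kernel of ∂_k) / (image of ∂_{k+1}):

  H_0: rank C_0 − rank ∂_1 = 6 − 5 = 1, and the invariant factors of ∂_1 are all 1, so H_0 = Z.
  H_1: rank ker ∂_1 − rank ∂_2 = (12 − 5) − 6 = 1, and the invariant factors of ∂_2 are all 1, so H_1 = Z.
  H_2: rank ker ∂_2 − rank ∂_3 = (6 − 6) − 0 = 0, and there is no ∂_3, so H_2 = 0.

As a check, the Euler characteristic is 6 − 12 + 6 = 0, which agrees with 1 − 1 + 0 = 0.
(K is a triangulation of the cylinder S^1 x I.)

Hence the Betti numbers are b_0 = 1, b_1 = 1, b_2 = 0.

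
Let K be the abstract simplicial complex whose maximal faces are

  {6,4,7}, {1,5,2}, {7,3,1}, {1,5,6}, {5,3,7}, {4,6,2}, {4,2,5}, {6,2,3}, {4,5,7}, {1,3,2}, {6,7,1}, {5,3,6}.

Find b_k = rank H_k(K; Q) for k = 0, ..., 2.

b_0 = 1, b_1 = 0, b_2 = 0.

Order the vertices as 1 < 2 < 3 < 4 < 5 < 6 < 7. Listing each simplex with vertices in this order, K has dimension 2 with simplices:

  0-simplices (7): [1], [2], [3], [4], [5], [6], [7]
  1-simplices (18): [1,2], [1,3], [1,5], [1,6], [1,7], [2,3], [2,4], [2,5], [2,6], [3,5], [3,6], [3,7], [4,5], [4,6], [4,7], [5,6], [5,7], [6,7]
  2-simplices (12): [1,2,3], [1,2,5], [1,3,7], [1,5,6], [1,6,7], [2,3,6], [2,4,5], [2,4,6], [3,5,6], [3,5,7], [4,5,7], [4,6,7]

Hence C_0 ≅ Z^7, C_1 ≅ Z^18, C_2 ≅ Z^12.

∂_1: C_1 → C_0 is given by ∂[p,q] = [q] − [p].
The resulting 7×18 matrix has rank 6, and its Smith normal form has invariant factors (1,1,1,1,1,1).

∂_2: C_2 → C_1 maps a triangle to the signed sum of its edges. For instance
  ∂[4,5,7] = [5,7] − [4,7] + [4,5],
  ∂[1,5,6] = [5,6] − [1,6] + [1,5].
The 18×12 boundary matrix has rank 12 and Smith normal form diag(1,1,1,1,1,1,1,1,1,1,1,2).

From H_k ≅ ker(∂_k) / im(∂_{k+1}) we obtain:

  H_0: rank C_0 − rank ∂_1 = 7 − 6 = 1, and the invariant factors of ∂_1 are all 1, so H_0 = Z.
  H_1: rank ker ∂_1 − rank ∂_2 = (18 − 6) − 12 = 0, and ∂_2 has invariant factor 2 > 1, so H_1 = Z_2.
  H_2: rank ker ∂_2 − rank ∂_3 = (12 − 12) − 0 = 0, and there is no ∂_3, so H_2 = 0.

Hence the Betti numbers are b_0 = 1, b_1 = 0, b_2 = 0.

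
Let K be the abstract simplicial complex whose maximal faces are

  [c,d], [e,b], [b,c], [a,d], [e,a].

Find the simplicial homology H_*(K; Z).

H_0 = Z,  H_1 = Z.

We work with the vertex ordering a < b < c < d < e. The simplices of K, each written with vertices in increasing order, are:

  0-simplices (5): a, b, c, d, e
  1-simplices (5): ad, ae, bc, be, cd

so the chain groups are C_0 ≅ Z^5, C_1 ≅ Z^5.

Boundary ∂_1: C_1 → C_0 maps an edge to its endpoints' difference, ∂[p,q] = q − p. For instance
  ∂ae = e − a.
The 5×5 boundary matrix has rank 4 and Smith normal form diag(1,1,1,1).

Computing H_k = (kernel of ∂_k) / (image of ∂_{k+1}):

  H_0: rank C_0 − rank ∂_1 = 5 − 4 = 1, and the invariant factors of ∂_1 are all 1, so H_0 ≅ Z.
  H_1: rank ker ∂_1 − rank ∂_2 = (5 − 4) − 0 = 1, and there is no ∂_2, so H_1 ≅ Z.

(K is a triangulation of the circle S^1.)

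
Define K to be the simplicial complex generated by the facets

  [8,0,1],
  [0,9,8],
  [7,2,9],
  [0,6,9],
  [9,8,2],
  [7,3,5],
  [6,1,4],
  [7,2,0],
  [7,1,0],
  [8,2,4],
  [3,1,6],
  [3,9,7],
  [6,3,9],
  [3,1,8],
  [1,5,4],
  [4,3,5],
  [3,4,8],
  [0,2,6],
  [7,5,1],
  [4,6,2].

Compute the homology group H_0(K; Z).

Fix the vertex order 0 < 1 < 2 < 3 < 4 < 5 < 6 < 7 < 8 < 9 and write every simplex with vertices in increasing order. Then dim K = 2 and the simplices of K are:

  0-simplices (10): [0], [1], [2], [3], [4], [5], [6], [7], [8], [9]
  1-simplices (30): (30 of them)
  2-simplices (20): (20 of them)

giving chain groups C_0 ≅ Z^10, C_1 ≅ Z^30, C_2 ≅ Z^20.

∂_1: C_1 → C_0 is given by ∂[p,q] = [q] − [p]. For instance
  ∂[7,9] = [9] − [7].
The resulting 10×30 matrix has rank 9, and its Smith normal form has invariant factors (1,1,1,1,1,1,1,1,1).

Boundary ∂_2: C_2 → C_1 maps a triangle to the signed sum of its edges. For instance
  ∂[3,4,8] = [4,8] − [3,8] + [3,4],
  ∂[0,1,7] = [1,7] − [0,7] + [0,1].
The 30×20 boundary matrix has rank 20 and Smith normal form diag(1,1,1,1,1,1,1,1,1,1,1,1,1,1,1,1,1,1,1,2).

Reading off H_k = ker ∂_k / im ∂_{k+1}:

  H_0: rank C_0 − rank ∂_1 = 10 − 9 = 1, and the invariant factors of ∂_1 are all 1, so H_0 = Z.

(K is a triangulation of the Klein bottle.)

H_0 ≅ Z.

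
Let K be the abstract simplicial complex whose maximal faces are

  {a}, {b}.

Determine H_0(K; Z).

H_0 = Z^2.

Fix the vertex order a < b and write every simplex with vertices in increasing order. Then dim K = 0 and the simplices of K are:

  0-simplices (2): a, b

so the chain groups are C_0 ≅ Z^2.

From H_k ≅ ker(∂_k) / im(∂_{k+1}) we obtain:

  H_0: rank C_0 − rank ∂_1 = 2 − 0 = 2, and there is no ∂_1, so H_0 = Z^2.

(K is a triangulation of a set of 2 points.)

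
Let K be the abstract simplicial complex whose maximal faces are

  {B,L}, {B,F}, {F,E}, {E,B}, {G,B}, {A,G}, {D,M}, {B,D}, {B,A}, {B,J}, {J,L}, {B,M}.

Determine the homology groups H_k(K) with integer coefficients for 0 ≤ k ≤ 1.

Fix the vertex order A < B < D < E < F < G < J < L < M and write every simplex with vertices in increasing order. Then dim K = 1 and the simplices of K are:

  0-simplices (9): A, B, D, E, F, G, J, L, M
  1-simplices (12): AB, AG, BD, BE, BF, BG, BJ, BL, BM, DM, EF, JL

giving chain groups C_0 ≅ Z^9, C_1 ≅ Z^12.

∂_1: C_1 → C_0 sends each edge [p,q] (with p < q) to q − p. For instance
  ∂AG = G − A.
The resulting 9×12 matrix has rank 8, and its Smith normal form has invariant factors (1,1,1,1,1,1,1,1).

Reading off H_k = ker ∂_k / im ∂_{k+1}:

  H_0: rank C_0 − rank ∂_1 = 9 − 8 = 1, and the invariant factors of ∂_1 are all 1, so H_0 ≅ Z.
  H_1: rank ker ∂_1 − rank ∂_2 = (12 − 8) − 0 = 4, and there is no ∂_2, so H_1 ≅ Z^4.

H_0 ≅ Z,  H_1 ≅ Z^4.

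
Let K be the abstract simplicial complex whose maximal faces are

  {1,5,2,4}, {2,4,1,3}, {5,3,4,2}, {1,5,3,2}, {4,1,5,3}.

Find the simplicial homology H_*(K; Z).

H_0 ≅ Z,  H_1 = 0,  H_2 = 0,  H_3 ≅ Z.

We work with the vertex ordering 1 < 2 < 3 < 4 < 5. The simplices of K, each written with vertices in increasing order, are:

  0-simplices (5): [1], [2], [3], [4], [5]
  1-simplices (10): [1,2], [1,3], [1,4], [1,5], [2,3], [2,4], [2,5], [3,4], [3,5], [4,5]
  2-simplices (10): [1,2,3], [1,2,4], [1,2,5], [1,3,4], [1,3,5], [1,4,5], [2,3,4], [2,3,5], [2,4,5], [3,4,5]
  3-simplices (5): [1,2,3,4], [1,2,3,5], [1,2,4,5], [1,3,4,5], [2,3,4,5]

so the chain groups are C_0 ≅ Z^5, C_1 ≅ Z^10, C_2 ≅ Z^10, C_3 ≅ Z^5.

The boundary map ∂_1: C_1 → C_0 maps an edge to its endpoints' difference, ∂[p,q] = q − p.
As a 5×10 matrix over Z this has rank 4, with invariant factors (1,1,1,1).

The boundary map ∂_2: C_2 → C_1 acts by ∂[p,q,r] = [q,r] − [p,r] + [p,q]. For instance
  ∂[2,4,5] = [4,5] − [2,5] + [2,4],
  ∂[2,3,4] = [3,4] − [2,4] + [2,3].
The resulting 10×10 matrix has rank 6, and its Smith normal form has invariant factors (1,1,1,1,1,1).

The boundary map ∂_3: C_3 → C_2 sends each 3-simplex σ to the alternating sum Σ_i (−1)^i (σ with its i-th vertex removed). For instance
  ∂[1,2,3,4] = [2,3,4] − [1,3,4] + [1,2,4] − [1,2,3],
  ∂[1,3,4,5] = [3,4,5] − [1,4,5] + [1,3,5] − [1,3,4].
The 10×5 boundary matrix has rank 4 and Smith normal form diag(1,1,1,1).

Computing H_k = (kernel of ∂_k) / (image of ∂_{k+1}):

  H_0: rank C_0 − rank ∂_1 = 5 − 4 = 1, and the invariant factors of ∂_1 are all 1, so H_0 = Z.
  H_1: rank ker ∂_1 − rank ∂_2 = (10 − 4) − 6 = 0, and the invariant factors of ∂_2 are all 1, so H_1 = 0.
  H_2: rank ker ∂_2 − rank ∂_3 = (10 − 6) − 4 = 0, and the invariant factors of ∂_3 are all 1, so H_2 = 0.
  H_3: rank ker ∂_3 − rank ∂_4 = (5 − 4) − 0 = 1, and there is no ∂_4, so H_3 = Z.

As a check, the Euler characteristic is 5 − 10 + 10 − 5 = 0, which agrees with 1 − 0 + 0 − 1 = 0.
(K is a triangulation of the 3-sphere S^3.)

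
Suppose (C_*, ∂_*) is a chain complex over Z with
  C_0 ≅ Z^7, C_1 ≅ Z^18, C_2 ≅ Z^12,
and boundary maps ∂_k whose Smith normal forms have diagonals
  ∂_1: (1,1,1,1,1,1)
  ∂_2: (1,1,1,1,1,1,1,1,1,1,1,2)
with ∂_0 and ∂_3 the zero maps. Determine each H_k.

H_0 = Z,  H_1 = Z/2,  H_2 = 0.

H_0: b_0 = 7 − 0 − 6 = 1; torsion from ∂_1 factors > 1: none. So H_0 = Z.
H_1: b_1 = 18 − 6 − 12 = 0; torsion from ∂_2 factors > 1: [2]. So H_1 = Z/2.
H_2: b_2 = 12 − 12 − 0 = 0; torsion from ∂_3 factors > 1: none. So H_2 = 0.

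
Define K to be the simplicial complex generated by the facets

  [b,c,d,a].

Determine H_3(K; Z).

H_3 ≅ 0.

Fix the vertex order a < b < c < d and write every simplex with vertices in increasing order. Then dim K = 3 and the simplices of K are:

  0-simplices (4): a, b, c, d
  1-simplices (6): ab, ac, ad, bc, bd, cd
  2-simplices (4): abc, abd, acd, bcd
  3-simplices (1): abcd

Hence C_0 ≅ Z^4, C_1 ≅ Z^6, C_2 ≅ Z^4, C_3 ≅ Z^1.

Boundary ∂_1: C_1 → C_0 maps an edge to its endpoints' difference, ∂[p,q] = q − p. For instance
  ∂bc = c − b.
This gives a 4×6 integer matrix of rank 3; reducing to Smith normal form yields diagonal entries (1,1,1).

Boundary ∂_2: C_2 → C_1 maps a triangle to the signed sum of its edges. For instance
  ∂abc = bc − ac + ab,
  ∂abd = bd − ad + ab.
As a 6×4 matrix over Z this has rank 3, with invariant factors (1,1,1).

The boundary map ∂_3: C_3 → C_2 sends each 3-simplex σ to the alternating sum Σ_i (−1)^i (σ with its i-th vertex removed). For instance
  ∂abcd = bcd − acd + abd − abc.
The resulting 4×1 matrix has rank 1, and its Smith normal form has invariant factors (1).

Now H_k = ker ∂_k / im ∂_{k+1}, so:

  H_3: rank ker ∂_3 − rank ∂_4 = (1 − 1) − 0 = 0, and there is no ∂_4, so H_3 = 0.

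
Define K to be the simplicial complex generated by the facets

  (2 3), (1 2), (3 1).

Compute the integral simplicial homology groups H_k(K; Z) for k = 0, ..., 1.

H_0 = Z,  H_1 = Z.

Order the vertices as 1 < 2 < 3. Listing each simplex with vertices in this order, K has dimension 1 with simplices:

  0-simplices (3): [1], [2], [3]
  1-simplices (3): [1,2], [1,3], [2,3]

giving chain groups C_0 ≅ Z^3, C_1 ≅ Z^3.

∂_1: C_1 → C_0 is given by ∂[p,q] = [q] − [p]. For instance
  ∂[1,2] = [2] − [1].
As a 3×3 matrix over Z this has rank 2, with invariant factors (1,1).

Computing H_k = (kernel of ∂_k) / (image of ∂_{k+1}):

  H_0: rank C_0 − rank ∂_1 = 3 − 2 = 1, and the invariant factors of ∂_1 are all 1, so H_0 ≅ Z.
  H_1: rank ker ∂_1 − rank ∂_2 = (3 − 2) − 0 = 1, and there is no ∂_2, so H_1 ≅ Z.

(K is a triangulation of the circle S^1.)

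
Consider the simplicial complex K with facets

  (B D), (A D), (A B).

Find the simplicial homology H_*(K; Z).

H_0 = Z,  H_1 = Z.

Fix the vertex order A < B < D and write every simplex with vertices in increasing order. Then dim K = 1 and the simplices of K are:

  0-simplices (3): A, B, D
  1-simplices (3): AB, AD, BD

so the chain groups are C_0 ≅ Z^3, C_1 ≅ Z^3.

∂_1: C_1 → C_0 is given by ∂[p,q] = [q] − [p].
As a 3×3 matrix over Z this has rank 2, with invariant factors (1,1).

Computing H_k = (kernel of ∂_k) / (image of ∂_{k+1}):

  H_0: rank C_0 − rank ∂_1 = 3 − 2 = 1, and the invariant factors of ∂_1 are all 1, so H_0 ≅ Z.
  H_1: rank ker ∂_1 − rank ∂_2 = (3 − 2) − 0 = 1, and there is no ∂_2, so H_1 ≅ Z.

As a check, the Euler characteristic is 3 − 3 = 0, which agrees with 1 − 1 = 0.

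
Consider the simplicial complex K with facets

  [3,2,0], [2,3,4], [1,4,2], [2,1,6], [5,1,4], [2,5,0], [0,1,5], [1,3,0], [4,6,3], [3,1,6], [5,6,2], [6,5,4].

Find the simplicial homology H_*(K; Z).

H_0 ≅ Z,  H_1 ≅ Z/2Z,  H_2 = 0.

We work with the vertex ordering 0 < 1 < 2 < 3 < 4 < 5 < 6. The simplices of K, each written with vertices in increasing order, are:

  0-simplices (7): [0], [1], [2], [3], [4], [5], [6]
  1-simplices (18): [0,1], [0,2], [0,3], [0,5], [1,2], [1,3], [1,4], [1,5], [1,6], [2,3], [2,4], [2,5], [2,6], [3,4], [3,6], [4,5], [4,6], [5,6]
  2-simplices (12): [0,1,3], [0,1,5], [0,2,3], [0,2,5], [1,2,4], [1,2,6], [1,3,6], [1,4,5], [2,3,4], [2,5,6], [3,4,6], [4,5,6]

Hence C_0 ≅ Z^7, C_1 ≅ Z^18, C_2 ≅ Z^12.

The boundary map ∂_1: C_1 → C_0 is given by ∂[p,q] = [q] − [p].
As a 7×18 matrix over Z this has rank 6, with invariant factors (1,1,1,1,1,1).

Boundary ∂_2: C_2 → C_1 sends each 2-simplex [p,q,r] to [q,r] − [p,r] + [p,q]. For instance
  ∂[4,5,6] = [5,6] − [4,6] + [4,5],
  ∂[2,5,6] = [5,6] − [2,6] + [2,5].
The resulting 18×12 matrix has rank 12, and its Smith normal form has invariant factors (1,1,1,1,1,1,1,1,1,1,1,2).

Now H_k = ker ∂_k / im ∂_{k+1}, so:

  H_0: rank C_0 − rank ∂_1 = 7 − 6 = 1, and the invariant factors of ∂_1 are all 1, so H_0 ≅ Z.
  H_1: rank ker ∂_1 − rank ∂_2 = (18 − 6) − 12 = 0, and ∂_2 has invariant factor 2 > 1, so H_1 ≅ Z/2Z.
  H_2: rank ker ∂_2 − rank ∂_3 = (12 − 12) − 0 = 0, and there is no ∂_3, so H_2 ≅ 0.

As a check, the Euler characteristic is 7 − 18 + 12 = 1, which agrees with 1 − 0 + 0 = 1.
(K is a triangulation of the real projective plane RP^2.)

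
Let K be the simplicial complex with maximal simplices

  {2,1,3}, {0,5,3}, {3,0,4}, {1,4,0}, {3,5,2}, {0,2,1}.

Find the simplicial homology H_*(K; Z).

H_0 ≅ Z,  H_1 ≅ Z,  H_2 = 0.

Fix the vertex order 0 < 1 < 2 < 3 < 4 < 5 and write every simplex with vertices in increasing order. Then dim K = 2 and the simplices of K are:

  0-simplices (6): [0], [1], [2], [3], [4], [5]
  1-simplices (12): [0,1], [0,2], [0,3], [0,4], [0,5], [1,2], [1,3], [1,4], [2,3], [2,5], [3,4], [3,5]
  2-simplices (6): [0,1,2], [0,1,4], [0,3,4], [0,3,5], [1,2,3], [2,3,5]

so the chain groups are C_0 ≅ Z^6, C_1 ≅ Z^12, C_2 ≅ Z^6.

Boundary ∂_1: C_1 → C_0 sends each edge [p,q] (with p < q) to q − p. For instance
  ∂[0,4] = [4] − [0].
The resulting 6×12 matrix has rank 5, and its Smith normal form has invariant factors (1,1,1,1,1).

Boundary ∂_2: C_2 → C_1 acts by ∂[p,q,r] = [q,r] − [p,r] + [p,q]. For instance
  ∂[0,3,4] = [3,4] − [0,4] + [0,3],
  ∂[0,3,5] = [3,5] − [0,5] + [0,3].
The 12×6 boundary matrix has rank 6 and Smith normal form diag(1,1,1,1,1,1).

Now H_k = ker ∂_k / im ∂_{k+1}, so:

  H_0: rank C_0 − rank ∂_1 = 6 − 5 = 1, and the invariant factors of ∂_1 are all 1, so H_0 ≅ Z.
  H_1: rank ker ∂_1 − rank ∂_2 = (12 − 5) − 6 = 1, and the invariant factors of ∂_2 are all 1, so H_1 ≅ Z.
  H_2: rank ker ∂_2 − rank ∂_3 = (6 − 6) − 0 = 0, and there is no ∂_3, so H_2 ≅ 0.

As a check, the Euler characteristic is 6 − 12 + 6 = 0, which agrees with 1 − 1 + 0 = 0.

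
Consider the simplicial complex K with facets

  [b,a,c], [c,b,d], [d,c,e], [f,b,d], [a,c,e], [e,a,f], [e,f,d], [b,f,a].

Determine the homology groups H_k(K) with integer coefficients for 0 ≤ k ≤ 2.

H_0 = Z,  H_1 = 0,  H_2 = Z.

Order the vertices as a < b < c < d < e < f. Listing each simplex with vertices in this order, K has dimension 2 with simplices:

  0-simplices (6): a, b, c, d, e, f
  1-simplices (12): ab, ac, ae, af, bc, bd, bf, cd, ce, de, df, ef
  2-simplices (8): abc, abf, ace, aef, bcd, bdf, cde, def

Hence C_0 ≅ Z^6, C_1 ≅ Z^12, C_2 ≅ Z^8.

∂_1: C_1 → C_0 is given by ∂[p,q] = [q] − [p].
This gives a 6×12 integer matrix of rank 5; reducing to Smith normal form yields diagonal entries (1,1,1,1,1).

∂_2: C_2 → C_1 acts by ∂[p,q,r] = [q,r] − [p,r] + [p,q]. For instance
  ∂bcd = cd − bd + bc,
  ∂aef = ef − af + ae.
The 12×8 boundary matrix has rank 7 and Smith normal form diag(1,1,1,1,1,1,1).

From H_k ≅ ker(∂_k) / im(∂_{k+1}) we obtain:

  H_0: rank C_0 − rank ∂_1 = 6 − 5 = 1, and the invariant factors of ∂_1 are all 1, so H_0 ≅ Z.
  H_1: rank ker ∂_1 − rank ∂_2 = (12 − 5) − 7 = 0, and the invariant factors of ∂_2 are all 1, so H_1 ≅ 0.
  H_2: rank ker ∂_2 − rank ∂_3 = (8 − 7) − 0 = 1, and there is no ∂_3, so H_2 ≅ Z.

(K is a triangulation of the 2-sphere S^2.)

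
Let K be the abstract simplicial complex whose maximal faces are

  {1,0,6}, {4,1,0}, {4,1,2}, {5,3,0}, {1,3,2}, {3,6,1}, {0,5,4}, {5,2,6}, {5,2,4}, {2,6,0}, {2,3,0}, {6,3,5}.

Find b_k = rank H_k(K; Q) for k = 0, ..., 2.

Order the vertices as 0 < 1 < 2 < 3 < 4 < 5 < 6. Listing each simplex with vertices in this order, K has dimension 2 with simplices:

  0-simplices (7): [0], [1], [2], [3], [4], [5], [6]
  1-simplices (18): [0,1], [0,2], [0,3], [0,4], [0,5], [0,6], [1,2], [1,3], [1,4], [1,6], [2,3], [2,4], [2,5], [2,6], [3,5], [3,6], [4,5], [5,6]
  2-simplices (12): [0,1,4], [0,1,6], [0,2,3], [0,2,6], [0,3,5], [0,4,5], [1,2,3], [1,2,4], [1,3,6], [2,4,5], [2,5,6], [3,5,6]

Hence C_0 ≅ Z^7, C_1 ≅ Z^18, C_2 ≅ Z^12.

Boundary ∂_1: C_1 → C_0 is given by ∂[p,q] = [q] − [p]. For instance
  ∂[0,6] = [6] − [0].
The 7×18 boundary matrix has rank 6 and Smith normal form diag(1,1,1,1,1,1).

∂_2: C_2 → C_1 sends each 2-simplex [p,q,r] to [q,r] − [p,r] + [p,q]. For instance
  ∂[0,4,5] = [4,5] − [0,5] + [0,4],
  ∂[1,2,4] = [2,4] − [1,4] + [1,2].
This gives a 18×12 integer matrix of rank 12; reducing to Smith normal form yields diagonal entries (1,1,1,1,1,1,1,1,1,1,1,2).

Now H_k = ker ∂_k / im ∂_{k+1}, so:

  H_0: rank C_0 − rank ∂_1 = 7 − 6 = 1, and the invariant factors of ∂_1 are all 1, so H_0 ≅ Z.
  H_1: rank ker ∂_1 − rank ∂_2 = (18 − 6) − 12 = 0, and ∂_2 has invariant factor 2 > 1, so H_1 ≅ Z_2.
  H_2: rank ker ∂_2 − rank ∂_3 = (12 − 12) − 0 = 0, and there is no ∂_3, so H_2 ≅ 0.

As a check, the Euler characteristic is 7 − 18 + 12 = 1, which agrees with 1 − 0 + 0 = 1.

Hence the Betti numbers are b_0 = 1, b_1 = 0, b_2 = 0.

b_0 = 1, b_1 = 0, b_2 = 0.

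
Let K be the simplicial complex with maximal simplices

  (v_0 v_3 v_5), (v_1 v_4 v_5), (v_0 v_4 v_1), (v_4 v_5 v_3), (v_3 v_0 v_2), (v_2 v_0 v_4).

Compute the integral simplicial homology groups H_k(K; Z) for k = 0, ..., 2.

Order the vertices as v_0 < v_1 < v_2 < v_3 < v_4 < v_5. Listing each simplex with vertices in this order, K has dimension 2 with simplices:

  0-simplices (6): [v_0], [v_1], [v_2], [v_3], [v_4], [v_5]
  1-simplices (12): [v_0,v_1], [v_0,v_2], [v_0,v_3], [v_0,v_4], [v_0,v_5], [v_1,v_4], [v_1,v_5], [v_2,v_3], [v_2,v_4], [v_3,v_4], [v_3,v_5], [v_4,v_5]
  2-simplices (6): [v_0,v_1,v_4], [v_0,v_2,v_3], [v_0,v_2,v_4], [v_0,v_3,v_5], [v_1,v_4,v_5], [v_3,v_4,v_5]

Hence C_0 ≅ Z^6, C_1 ≅ Z^12, C_2 ≅ Z^6.

∂_1: C_1 → C_0 sends each edge [p,q] (with p < q) to q − p. For instance
  ∂[v_3,v_5] = [v_5] − [v_3].
The resulting 6×12 matrix has rank 5, and its Smith normal form has invariant factors (1,1,1,1,1).

The boundary map ∂_2: C_2 → C_1 acts by ∂[p,q,r] = [q,r] − [p,r] + [p,q]. For instance
  ∂[v_0,v_1,v_4] = [v_1,v_4] − [v_0,v_4] + [v_0,v_1],
  ∂[v_3,v_4,v_5] = [v_4,v_5] − [v_3,v_5] + [v_3,v_4].
The 12×6 boundary matrix has rank 6 and Smith normal form diag(1,1,1,1,1,1).

Now H_k = ker ∂_k / im ∂_{k+1}, so:

  H_0: rank C_0 − rank ∂_1 = 6 − 5 = 1, and the invariant factors of ∂_1 are all 1, so H_0 = Z.
  H_1: rank ker ∂_1 − rank ∂_2 = (12 − 5) − 6 = 1, and the invariant factors of ∂_2 are all 1, so H_1 = Z.
  H_2: rank ker ∂_2 − rank ∂_3 = (6 − 6) − 0 = 0, and there is no ∂_3, so H_2 = 0.

As a check, the Euler characteristic is 6 − 12 + 6 = 0, which agrees with 1 − 1 + 0 = 0.

H_0 = Z,  H_1 = Z,  H_2 = 0.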